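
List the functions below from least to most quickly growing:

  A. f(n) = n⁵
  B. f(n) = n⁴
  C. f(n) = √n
C < B < A

Comparing growth rates:
C = √n is O(√n)
B = n⁴ is O(n⁴)
A = n⁵ is O(n⁵)

Therefore, the order from slowest to fastest is: C < B < A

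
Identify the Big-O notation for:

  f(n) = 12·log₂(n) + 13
O(log n)

The dominant term in 12·log₂(n) + 13 is 12·log₂(n), which is Θ(log n).
Lower-order terms (13) are asymptotically negligible.
Constants are absorbed, so the tightest bound is O(log n).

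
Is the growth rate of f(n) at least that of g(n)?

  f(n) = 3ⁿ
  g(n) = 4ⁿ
False

f(n) = 3ⁿ is O(3ⁿ), and g(n) = 4ⁿ is O(4ⁿ).
Since O(3ⁿ) grows slower than O(4ⁿ), f(n) = Ω(g(n)) is false.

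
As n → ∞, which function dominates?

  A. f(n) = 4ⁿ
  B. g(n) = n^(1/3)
A

f(n) = 4ⁿ is O(4ⁿ), while g(n) = n^(1/3) is O(n^(1/3)).
Since O(4ⁿ) grows faster than O(n^(1/3)), f(n) dominates.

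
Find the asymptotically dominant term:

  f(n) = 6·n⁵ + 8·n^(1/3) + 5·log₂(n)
6·n⁵

Looking at each term:
  - 6·n⁵ is O(n⁵)
  - 8·n^(1/3) is O(n^(1/3))
  - 5·log₂(n) is O(log n)

The term 6·n⁵ (O(n⁵)) grows fastest and dominates all others.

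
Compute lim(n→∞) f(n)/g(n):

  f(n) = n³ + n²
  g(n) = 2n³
1/2

Since n³ + n² and 2n³ have the same growth rate (O(n³)),
the ratio converges to a constant: 1/2.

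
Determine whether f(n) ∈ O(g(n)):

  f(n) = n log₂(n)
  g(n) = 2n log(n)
True

f(n) = n log₂(n) and g(n) = 2n log(n) are both O(n log n).
Big-O permits equal growth rates (f ≤ c·g for some c), so f(n) = O(g(n)) is true.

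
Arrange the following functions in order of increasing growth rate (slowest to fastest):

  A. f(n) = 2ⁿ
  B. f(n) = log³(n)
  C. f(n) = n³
B < C < A

Comparing growth rates:
B = log³(n) is O(log³ n)
C = n³ is O(n³)
A = 2ⁿ is O(2ⁿ)

Therefore, the order from slowest to fastest is: B < C < A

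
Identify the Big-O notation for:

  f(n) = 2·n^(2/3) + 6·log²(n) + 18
O(n^(2/3))

The dominant term in 2·n^(2/3) + 6·log²(n) + 18 is 2·n^(2/3), which is Θ(n^(2/3)).
Lower-order terms (6·log²(n), 18) are asymptotically negligible.
Constants are absorbed, so the tightest bound is O(n^(2/3)).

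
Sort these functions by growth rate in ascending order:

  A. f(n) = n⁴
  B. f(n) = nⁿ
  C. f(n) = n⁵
A < C < B

Comparing growth rates:
A = n⁴ is O(n⁴)
C = n⁵ is O(n⁵)
B = nⁿ is O(nⁿ)

Therefore, the order from slowest to fastest is: A < C < B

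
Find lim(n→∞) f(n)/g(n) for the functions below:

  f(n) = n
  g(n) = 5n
1/5

Since n and 5n have the same growth rate (O(n)),
the ratio converges to a constant: 1/5.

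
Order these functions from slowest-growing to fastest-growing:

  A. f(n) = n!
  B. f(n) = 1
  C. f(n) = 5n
B < C < A

Comparing growth rates:
B = 1 is O(1)
C = 5n is O(n)
A = n! is O(n!)

Therefore, the order from slowest to fastest is: B < C < A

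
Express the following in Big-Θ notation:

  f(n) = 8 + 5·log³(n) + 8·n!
Θ(n!)

Order the terms by growth rate: 8 ≺ 5·log³(n) ≺ 8·n!.
The fastest-growing term 8·n! dominates as n → ∞; dropping its constant factor gives Θ(n!).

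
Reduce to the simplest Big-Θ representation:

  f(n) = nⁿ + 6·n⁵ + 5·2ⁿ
Θ(nⁿ)

Order the terms by growth rate: 6·n⁵ ≺ 5·2ⁿ ≺ nⁿ.
The fastest-growing term nⁿ dominates as n → ∞; dropping its constant factor gives Θ(nⁿ).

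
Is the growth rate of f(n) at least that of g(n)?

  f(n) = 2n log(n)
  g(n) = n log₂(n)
True

f(n) = 2n log(n) and g(n) = n log₂(n) are both O(n log n).
Big-Ω permits equal growth rates (f ≥ c·g for some c > 0), so f(n) = Ω(g(n)) is true.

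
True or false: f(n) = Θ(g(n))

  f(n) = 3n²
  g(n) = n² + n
True

f(n) = 3n² and g(n) = n² + n are both O(n²).
Since they have the same asymptotic growth rate, f(n) = Θ(g(n)) is true.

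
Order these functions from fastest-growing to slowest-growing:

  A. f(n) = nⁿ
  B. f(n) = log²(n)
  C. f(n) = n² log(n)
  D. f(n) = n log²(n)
A > C > D > B

Comparing growth rates:
A = nⁿ is O(nⁿ)
C = n² log(n) is O(n² log n)
D = n log²(n) is O(n log² n)
B = log²(n) is O(log² n)

Therefore, the order from fastest to slowest is: A > C > D > B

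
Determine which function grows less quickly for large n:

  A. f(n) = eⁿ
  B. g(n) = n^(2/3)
B

f(n) = eⁿ is O(eⁿ), while g(n) = n^(2/3) is O(n^(2/3)).
Since O(n^(2/3)) grows slower than O(eⁿ), g(n) is dominated.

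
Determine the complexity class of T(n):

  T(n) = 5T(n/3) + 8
Θ(n^log₃(5))

Master Theorem: a = 5, b = 3, f(n) = 8.
Compute the critical exponent d = log₃(5) = 1.465.
Compare f(n) = Θ(1) against n^d:
  k = 0 < d = 1.465, so f(n) = O(n^(d-ε)) — Case 1.
  The recursion cost dominates: T(n) = Θ(n^d) = Θ(n^log₃(5)).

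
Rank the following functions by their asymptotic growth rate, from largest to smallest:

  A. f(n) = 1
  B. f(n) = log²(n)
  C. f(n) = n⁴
C > B > A

Comparing growth rates:
C = n⁴ is O(n⁴)
B = log²(n) is O(log² n)
A = 1 is O(1)

Therefore, the order from fastest to slowest is: C > B > A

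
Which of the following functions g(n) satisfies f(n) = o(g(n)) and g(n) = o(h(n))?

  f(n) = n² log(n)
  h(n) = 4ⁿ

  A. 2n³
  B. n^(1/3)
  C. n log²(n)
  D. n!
A

We need g(n) with n² log(n) = o(g(n)) and g(n) = o(4ⁿ), i.e. O(n² log n) ≺ g ≺ O(4ⁿ).
Check each option:
  A. 2n³ — O(n³) is strictly between O(n² log n) and O(4ⁿ) ✓
  B. n^(1/3) — O(n^(1/3)) does not grow strictly faster than f(n)
  C. n log²(n) — O(n log² n) does not grow strictly faster than f(n)
  D. n! — O(n!) does not grow strictly slower than h(n)

Only option A (2n³) lies strictly between.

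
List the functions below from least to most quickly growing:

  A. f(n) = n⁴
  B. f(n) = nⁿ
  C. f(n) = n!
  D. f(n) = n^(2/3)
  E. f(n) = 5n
D < E < A < C < B

Comparing growth rates:
D = n^(2/3) is O(n^(2/3))
E = 5n is O(n)
A = n⁴ is O(n⁴)
C = n! is O(n!)
B = nⁿ is O(nⁿ)

Therefore, the order from slowest to fastest is: D < E < A < C < B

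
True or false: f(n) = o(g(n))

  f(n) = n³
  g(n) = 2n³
False

f(n) = n³ is O(n³), and g(n) = 2n³ is O(n³).
Since they have the same growth rate, f(n) = o(g(n)) is false.
(f = o(g) requires f to grow strictly slower, not equal.)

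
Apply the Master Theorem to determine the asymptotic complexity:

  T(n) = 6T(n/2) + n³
Θ(n³)

Master Theorem: a = 6, b = 2, f(n) = n³.
Compute the critical exponent d = log₂(6) = 2.585.
Compare f(n) = Θ(n³) against n^d:
  k = 3 > d = 2.585, so f(n) = Ω(n^(d+ε)) — Case 3.
  Regularity: a·(n/b)^3/n^3 = a/b^3 = 6/8 < 1 ✓.
  The top-level work dominates: T(n) = Θ(f(n)) = Θ(n³).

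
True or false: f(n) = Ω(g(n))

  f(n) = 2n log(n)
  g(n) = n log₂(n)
True

f(n) = 2n log(n) and g(n) = n log₂(n) are both O(n log n).
Big-Ω permits equal growth rates (f ≥ c·g for some c > 0), so f(n) = Ω(g(n)) is true.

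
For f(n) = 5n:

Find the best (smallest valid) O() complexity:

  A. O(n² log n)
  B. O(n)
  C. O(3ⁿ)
B

f(n) = 5n is O(n).
All listed options are valid Big-O bounds (upper bounds),
but O(n) is the tightest (smallest valid bound).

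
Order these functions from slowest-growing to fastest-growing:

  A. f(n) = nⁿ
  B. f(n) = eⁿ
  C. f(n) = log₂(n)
C < B < A

Comparing growth rates:
C = log₂(n) is O(log n)
B = eⁿ is O(eⁿ)
A = nⁿ is O(nⁿ)

Therefore, the order from slowest to fastest is: C < B < A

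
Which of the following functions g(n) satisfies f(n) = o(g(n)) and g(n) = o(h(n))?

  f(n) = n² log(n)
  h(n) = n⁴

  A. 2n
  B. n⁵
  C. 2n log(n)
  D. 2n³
D

We need g(n) with n² log(n) = o(g(n)) and g(n) = o(n⁴), i.e. O(n² log n) ≺ g ≺ O(n⁴).
Check each option:
  A. 2n — O(n) does not grow strictly faster than f(n)
  B. n⁵ — O(n⁵) does not grow strictly slower than h(n)
  C. 2n log(n) — O(n log n) does not grow strictly faster than f(n)
  D. 2n³ — O(n³) is strictly between O(n² log n) and O(n⁴) ✓

Only option D (2n³) lies strictly between.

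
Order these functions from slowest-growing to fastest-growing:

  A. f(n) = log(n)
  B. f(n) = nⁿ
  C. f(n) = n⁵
A < C < B

Comparing growth rates:
A = log(n) is O(log n)
C = n⁵ is O(n⁵)
B = nⁿ is O(nⁿ)

Therefore, the order from slowest to fastest is: A < C < B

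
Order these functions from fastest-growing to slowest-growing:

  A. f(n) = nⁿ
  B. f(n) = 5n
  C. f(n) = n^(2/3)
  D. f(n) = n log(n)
A > D > B > C

Comparing growth rates:
A = nⁿ is O(nⁿ)
D = n log(n) is O(n log n)
B = 5n is O(n)
C = n^(2/3) is O(n^(2/3))

Therefore, the order from fastest to slowest is: A > D > B > C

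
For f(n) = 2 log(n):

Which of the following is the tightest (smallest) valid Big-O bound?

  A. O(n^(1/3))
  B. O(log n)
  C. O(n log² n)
B

f(n) = 2 log(n) is O(log n).
All listed options are valid Big-O bounds (upper bounds),
but O(log n) is the tightest (smallest valid bound).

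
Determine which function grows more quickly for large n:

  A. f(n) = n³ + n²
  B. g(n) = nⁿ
B

f(n) = n³ + n² is O(n³), while g(n) = nⁿ is O(nⁿ).
Since O(nⁿ) grows faster than O(n³), g(n) dominates.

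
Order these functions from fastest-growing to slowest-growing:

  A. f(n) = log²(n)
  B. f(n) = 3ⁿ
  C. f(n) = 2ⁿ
B > C > A

Comparing growth rates:
B = 3ⁿ is O(3ⁿ)
C = 2ⁿ is O(2ⁿ)
A = log²(n) is O(log² n)

Therefore, the order from fastest to slowest is: B > C > A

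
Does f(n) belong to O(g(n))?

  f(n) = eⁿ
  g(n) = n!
True

f(n) = eⁿ is O(eⁿ), and g(n) = n! is O(n!).
Since O(eⁿ) ⊆ O(n!) (f grows no faster than g), f(n) = O(g(n)) is true.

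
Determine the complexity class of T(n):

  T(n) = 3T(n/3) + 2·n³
Θ(n³)

Master Theorem: a = 3, b = 3, f(n) = 2·n³.
Compute the critical exponent d = log₃(3) = 1.
Compare f(n) = Θ(n³) against n^d:
  k = 3 > d = 1, so f(n) = Ω(n^(d+ε)) — Case 3.
  Regularity: a·(n/b)^3/n^3 = a/b^3 = 3/27 < 1 ✓.
  The top-level work dominates: T(n) = Θ(f(n)) = Θ(n³).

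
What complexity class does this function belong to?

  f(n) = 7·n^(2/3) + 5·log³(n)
O(n^(2/3))

The dominant term in 7·n^(2/3) + 5·log³(n) is 7·n^(2/3), which is Θ(n^(2/3)).
Lower-order terms (5·log³(n)) are asymptotically negligible.
Constants are absorbed, so the tightest bound is O(n^(2/3)).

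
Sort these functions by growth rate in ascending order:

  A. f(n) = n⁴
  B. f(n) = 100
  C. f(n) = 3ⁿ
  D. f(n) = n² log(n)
B < D < A < C

Comparing growth rates:
B = 100 is O(1)
D = n² log(n) is O(n² log n)
A = n⁴ is O(n⁴)
C = 3ⁿ is O(3ⁿ)

Therefore, the order from slowest to fastest is: B < D < A < C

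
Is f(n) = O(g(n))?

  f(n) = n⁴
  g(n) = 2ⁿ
True

f(n) = n⁴ is O(n⁴), and g(n) = 2ⁿ is O(2ⁿ).
Since O(n⁴) ⊆ O(2ⁿ) (f grows no faster than g), f(n) = O(g(n)) is true.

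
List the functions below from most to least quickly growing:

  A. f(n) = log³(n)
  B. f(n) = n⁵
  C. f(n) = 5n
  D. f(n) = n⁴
B > D > C > A

Comparing growth rates:
B = n⁵ is O(n⁵)
D = n⁴ is O(n⁴)
C = 5n is O(n)
A = log³(n) is O(log³ n)

Therefore, the order from fastest to slowest is: B > D > C > A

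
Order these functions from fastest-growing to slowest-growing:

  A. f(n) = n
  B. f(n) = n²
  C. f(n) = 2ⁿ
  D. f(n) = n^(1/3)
C > B > A > D

Comparing growth rates:
C = 2ⁿ is O(2ⁿ)
B = n² is O(n²)
A = n is O(n)
D = n^(1/3) is O(n^(1/3))

Therefore, the order from fastest to slowest is: C > B > A > D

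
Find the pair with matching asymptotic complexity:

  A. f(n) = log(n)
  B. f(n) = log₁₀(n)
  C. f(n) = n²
A and B

Examining each function:
  A. log(n) is O(log n)
  B. log₁₀(n) is O(log n)
  C. n² is O(n²)

Functions A and B both have the same complexity class.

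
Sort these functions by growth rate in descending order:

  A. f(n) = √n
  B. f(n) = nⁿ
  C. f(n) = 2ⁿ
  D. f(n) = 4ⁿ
B > D > C > A

Comparing growth rates:
B = nⁿ is O(nⁿ)
D = 4ⁿ is O(4ⁿ)
C = 2ⁿ is O(2ⁿ)
A = √n is O(√n)

Therefore, the order from fastest to slowest is: B > D > C > A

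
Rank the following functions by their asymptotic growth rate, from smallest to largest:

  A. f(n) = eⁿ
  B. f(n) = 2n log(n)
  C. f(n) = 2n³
B < C < A

Comparing growth rates:
B = 2n log(n) is O(n log n)
C = 2n³ is O(n³)
A = eⁿ is O(eⁿ)

Therefore, the order from slowest to fastest is: B < C < A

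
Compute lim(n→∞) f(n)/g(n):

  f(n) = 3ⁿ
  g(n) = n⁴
∞

Since 3ⁿ (O(3ⁿ)) grows faster than n⁴ (O(n⁴)),
the ratio f(n)/g(n) → ∞ as n → ∞.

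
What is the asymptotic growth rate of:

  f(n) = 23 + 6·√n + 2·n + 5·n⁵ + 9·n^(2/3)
Θ(n⁵)

Order the terms by growth rate: 23 ≺ 6·√n ≺ 9·n^(2/3) ≺ 2·n ≺ 5·n⁵.
The fastest-growing term 5·n⁵ dominates as n → ∞; dropping its constant factor gives Θ(n⁵).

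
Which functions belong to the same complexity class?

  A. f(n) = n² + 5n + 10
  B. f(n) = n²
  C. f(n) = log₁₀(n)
A and B

Examining each function:
  A. n² + 5n + 10 is O(n²)
  B. n² is O(n²)
  C. log₁₀(n) is O(log n)

Functions A and B both have the same complexity class.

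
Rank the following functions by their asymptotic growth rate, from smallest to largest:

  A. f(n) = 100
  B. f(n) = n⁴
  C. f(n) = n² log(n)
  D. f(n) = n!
A < C < B < D

Comparing growth rates:
A = 100 is O(1)
C = n² log(n) is O(n² log n)
B = n⁴ is O(n⁴)
D = n! is O(n!)

Therefore, the order from slowest to fastest is: A < C < B < D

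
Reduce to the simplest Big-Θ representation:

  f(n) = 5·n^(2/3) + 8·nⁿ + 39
Θ(nⁿ)

Order the terms by growth rate: 39 ≺ 5·n^(2/3) ≺ 8·nⁿ.
The fastest-growing term 8·nⁿ dominates as n → ∞; dropping its constant factor gives Θ(nⁿ).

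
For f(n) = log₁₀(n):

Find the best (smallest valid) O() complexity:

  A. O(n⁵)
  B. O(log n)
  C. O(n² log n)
B

f(n) = log₁₀(n) is O(log n).
All listed options are valid Big-O bounds (upper bounds),
but O(log n) is the tightest (smallest valid bound).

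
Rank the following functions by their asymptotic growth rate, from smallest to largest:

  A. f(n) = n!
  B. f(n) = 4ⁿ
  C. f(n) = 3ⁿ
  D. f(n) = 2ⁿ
D < C < B < A

Comparing growth rates:
D = 2ⁿ is O(2ⁿ)
C = 3ⁿ is O(3ⁿ)
B = 4ⁿ is O(4ⁿ)
A = n! is O(n!)

Therefore, the order from slowest to fastest is: D < C < B < A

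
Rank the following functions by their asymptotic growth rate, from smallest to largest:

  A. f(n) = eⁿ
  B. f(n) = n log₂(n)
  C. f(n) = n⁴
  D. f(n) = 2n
D < B < C < A

Comparing growth rates:
D = 2n is O(n)
B = n log₂(n) is O(n log n)
C = n⁴ is O(n⁴)
A = eⁿ is O(eⁿ)

Therefore, the order from slowest to fastest is: D < B < C < A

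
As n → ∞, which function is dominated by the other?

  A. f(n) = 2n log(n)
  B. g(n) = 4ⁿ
A

f(n) = 2n log(n) is O(n log n), while g(n) = 4ⁿ is O(4ⁿ).
Since O(n log n) grows slower than O(4ⁿ), f(n) is dominated.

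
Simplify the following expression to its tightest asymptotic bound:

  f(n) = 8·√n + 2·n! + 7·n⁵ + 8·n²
Θ(n!)

Order the terms by growth rate: 8·√n ≺ 8·n² ≺ 7·n⁵ ≺ 2·n!.
The fastest-growing term 2·n! dominates as n → ∞; dropping its constant factor gives Θ(n!).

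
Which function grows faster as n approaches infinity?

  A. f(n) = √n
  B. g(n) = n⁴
B

f(n) = √n is O(√n), while g(n) = n⁴ is O(n⁴).
Since O(n⁴) grows faster than O(√n), g(n) dominates.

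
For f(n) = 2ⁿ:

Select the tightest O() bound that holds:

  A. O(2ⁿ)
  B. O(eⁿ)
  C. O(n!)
A

f(n) = 2ⁿ is O(2ⁿ).
All listed options are valid Big-O bounds (upper bounds),
but O(2ⁿ) is the tightest (smallest valid bound).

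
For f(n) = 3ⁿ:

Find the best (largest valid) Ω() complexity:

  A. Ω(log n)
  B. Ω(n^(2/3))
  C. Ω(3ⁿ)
C

f(n) = 3ⁿ is Ω(3ⁿ).
All listed options are valid Big-Ω bounds (lower bounds),
but Ω(3ⁿ) is the tightest (largest valid bound).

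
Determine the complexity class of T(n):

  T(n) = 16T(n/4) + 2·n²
Θ(n² log n)

Master Theorem: a = 16, b = 4, f(n) = 2·n².
Compute the critical exponent d = log₄(16) = 2.
Compare f(n) = Θ(n²) against n^d:
  k = 2 = d, so f(n) = Θ(n^d) — Case 2.
  Work is balanced across levels: T(n) = Θ(n^d log n) = Θ(n² log n).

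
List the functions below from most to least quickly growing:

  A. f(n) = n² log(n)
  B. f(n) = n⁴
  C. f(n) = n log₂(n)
B > A > C

Comparing growth rates:
B = n⁴ is O(n⁴)
A = n² log(n) is O(n² log n)
C = n log₂(n) is O(n log n)

Therefore, the order from fastest to slowest is: B > A > C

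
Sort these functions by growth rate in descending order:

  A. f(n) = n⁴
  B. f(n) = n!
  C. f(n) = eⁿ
B > C > A

Comparing growth rates:
B = n! is O(n!)
C = eⁿ is O(eⁿ)
A = n⁴ is O(n⁴)

Therefore, the order from fastest to slowest is: B > C > A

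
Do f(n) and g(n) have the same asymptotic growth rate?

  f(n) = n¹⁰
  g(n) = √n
False

f(n) = n¹⁰ is O(n¹⁰), and g(n) = √n is O(√n).
Since they have different growth rates, f(n) = Θ(g(n)) is false.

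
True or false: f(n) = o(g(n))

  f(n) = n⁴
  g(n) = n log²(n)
False

f(n) = n⁴ is O(n⁴), and g(n) = n log²(n) is O(n log² n).
Since O(n⁴) grows faster than or equal to O(n log² n), f(n) = o(g(n)) is false.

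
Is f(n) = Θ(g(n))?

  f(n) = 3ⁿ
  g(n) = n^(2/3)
False

f(n) = 3ⁿ is O(3ⁿ), and g(n) = n^(2/3) is O(n^(2/3)).
Since they have different growth rates, f(n) = Θ(g(n)) is false.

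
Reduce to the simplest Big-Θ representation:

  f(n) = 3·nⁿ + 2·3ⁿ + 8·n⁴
Θ(nⁿ)

Order the terms by growth rate: 8·n⁴ ≺ 2·3ⁿ ≺ 3·nⁿ.
The fastest-growing term 3·nⁿ dominates as n → ∞; dropping its constant factor gives Θ(nⁿ).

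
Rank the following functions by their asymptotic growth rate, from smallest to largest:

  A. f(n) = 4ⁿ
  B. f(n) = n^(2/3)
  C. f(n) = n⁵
B < C < A

Comparing growth rates:
B = n^(2/3) is O(n^(2/3))
C = n⁵ is O(n⁵)
A = 4ⁿ is O(4ⁿ)

Therefore, the order from slowest to fastest is: B < C < A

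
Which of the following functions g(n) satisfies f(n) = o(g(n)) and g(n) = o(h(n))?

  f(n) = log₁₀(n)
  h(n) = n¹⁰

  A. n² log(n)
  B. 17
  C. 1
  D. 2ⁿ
A

We need g(n) with log₁₀(n) = o(g(n)) and g(n) = o(n¹⁰), i.e. O(log n) ≺ g ≺ O(n¹⁰).
Check each option:
  A. n² log(n) — O(n² log n) is strictly between O(log n) and O(n¹⁰) ✓
  B. 17 — O(1) does not grow strictly faster than f(n)
  C. 1 — O(1) does not grow strictly faster than f(n)
  D. 2ⁿ — O(2ⁿ) does not grow strictly slower than h(n)

Only option A (n² log(n)) lies strictly between.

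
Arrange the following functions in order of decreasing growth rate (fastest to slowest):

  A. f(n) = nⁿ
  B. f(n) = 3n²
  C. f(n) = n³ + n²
A > C > B

Comparing growth rates:
A = nⁿ is O(nⁿ)
C = n³ + n² is O(n³)
B = 3n² is O(n²)

Therefore, the order from fastest to slowest is: A > C > B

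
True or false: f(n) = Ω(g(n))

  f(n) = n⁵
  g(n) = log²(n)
True

f(n) = n⁵ is O(n⁵), and g(n) = log²(n) is O(log² n).
Since O(n⁵) grows at least as fast as O(log² n), f(n) = Ω(g(n)) is true.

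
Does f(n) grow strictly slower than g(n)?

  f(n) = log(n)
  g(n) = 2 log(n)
False

f(n) = log(n) is O(log n), and g(n) = 2 log(n) is O(log n).
Since they have the same growth rate, f(n) = o(g(n)) is false.
(f = o(g) requires f to grow strictly slower, not equal.)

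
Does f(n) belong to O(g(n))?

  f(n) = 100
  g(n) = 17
True

f(n) = 100 and g(n) = 17 are both O(1).
Big-O permits equal growth rates (f ≤ c·g for some c), so f(n) = O(g(n)) is true.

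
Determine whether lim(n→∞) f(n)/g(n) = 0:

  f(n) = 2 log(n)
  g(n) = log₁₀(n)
False

f(n) = 2 log(n) is O(log n), and g(n) = log₁₀(n) is O(log n).
Since they have the same growth rate, f(n) = o(g(n)) is false.
(f = o(g) requires f to grow strictly slower, not equal.)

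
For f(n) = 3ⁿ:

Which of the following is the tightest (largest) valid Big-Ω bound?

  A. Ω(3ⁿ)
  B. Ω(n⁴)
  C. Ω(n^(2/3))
A

f(n) = 3ⁿ is Ω(3ⁿ).
All listed options are valid Big-Ω bounds (lower bounds),
but Ω(3ⁿ) is the tightest (largest valid bound).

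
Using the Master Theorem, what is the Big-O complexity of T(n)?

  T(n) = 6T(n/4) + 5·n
Θ(n^log₄(6))

Master Theorem: a = 6, b = 4, f(n) = 5·n.
Compute the critical exponent d = log₄(6) = 1.292.
Compare f(n) = Θ(n) against n^d:
  k = 1 < d = 1.292, so f(n) = O(n^(d-ε)) — Case 1.
  The recursion cost dominates: T(n) = Θ(n^d) = Θ(n^log₄(6)).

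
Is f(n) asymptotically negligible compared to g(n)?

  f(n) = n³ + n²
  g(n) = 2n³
False

f(n) = n³ + n² is O(n³), and g(n) = 2n³ is O(n³).
Since they have the same growth rate, f(n) = o(g(n)) is false.
(f = o(g) requires f to grow strictly slower, not equal.)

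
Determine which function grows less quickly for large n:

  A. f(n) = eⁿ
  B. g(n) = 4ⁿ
A

f(n) = eⁿ is O(eⁿ), while g(n) = 4ⁿ is O(4ⁿ).
Since O(eⁿ) grows slower than O(4ⁿ), f(n) is dominated.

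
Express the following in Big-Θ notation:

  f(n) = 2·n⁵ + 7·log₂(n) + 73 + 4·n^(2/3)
Θ(n⁵)

Order the terms by growth rate: 73 ≺ 7·log₂(n) ≺ 4·n^(2/3) ≺ 2·n⁵.
The fastest-growing term 2·n⁵ dominates as n → ∞; dropping its constant factor gives Θ(n⁵).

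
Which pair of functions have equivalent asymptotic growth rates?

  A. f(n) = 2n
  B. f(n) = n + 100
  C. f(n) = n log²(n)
A and B

Examining each function:
  A. 2n is O(n)
  B. n + 100 is O(n)
  C. n log²(n) is O(n log² n)

Functions A and B both have the same complexity class.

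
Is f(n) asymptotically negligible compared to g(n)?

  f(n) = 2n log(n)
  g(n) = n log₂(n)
False

f(n) = 2n log(n) is O(n log n), and g(n) = n log₂(n) is O(n log n).
Since they have the same growth rate, f(n) = o(g(n)) is false.
(f = o(g) requires f to grow strictly slower, not equal.)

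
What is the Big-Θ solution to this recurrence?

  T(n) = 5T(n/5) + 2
Θ(n)

Master Theorem: a = 5, b = 5, f(n) = 2.
Compute the critical exponent d = log₅(5) = 1.
Compare f(n) = Θ(1) against n^d:
  k = 0 < d = 1, so f(n) = O(n^(d-ε)) — Case 1.
  The recursion cost dominates: T(n) = Θ(n^d) = Θ(n).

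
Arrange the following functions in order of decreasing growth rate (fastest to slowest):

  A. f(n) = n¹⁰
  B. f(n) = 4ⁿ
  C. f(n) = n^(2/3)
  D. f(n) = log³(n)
B > A > C > D

Comparing growth rates:
B = 4ⁿ is O(4ⁿ)
A = n¹⁰ is O(n¹⁰)
C = n^(2/3) is O(n^(2/3))
D = log³(n) is O(log³ n)

Therefore, the order from fastest to slowest is: B > A > C > D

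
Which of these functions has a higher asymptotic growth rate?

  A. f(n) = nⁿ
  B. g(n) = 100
A

f(n) = nⁿ is O(nⁿ), while g(n) = 100 is O(1).
Since O(nⁿ) grows faster than O(1), f(n) dominates.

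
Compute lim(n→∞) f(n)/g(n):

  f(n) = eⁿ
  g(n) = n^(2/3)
∞

Since eⁿ (O(eⁿ)) grows faster than n^(2/3) (O(n^(2/3))),
the ratio f(n)/g(n) → ∞ as n → ∞.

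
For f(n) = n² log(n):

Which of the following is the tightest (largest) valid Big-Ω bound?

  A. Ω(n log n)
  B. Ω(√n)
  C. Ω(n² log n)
C

f(n) = n² log(n) is Ω(n² log n).
All listed options are valid Big-Ω bounds (lower bounds),
but Ω(n² log n) is the tightest (largest valid bound).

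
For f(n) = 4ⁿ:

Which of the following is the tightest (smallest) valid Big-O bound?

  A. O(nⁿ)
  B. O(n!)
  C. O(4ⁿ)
C

f(n) = 4ⁿ is O(4ⁿ).
All listed options are valid Big-O bounds (upper bounds),
but O(4ⁿ) is the tightest (smallest valid bound).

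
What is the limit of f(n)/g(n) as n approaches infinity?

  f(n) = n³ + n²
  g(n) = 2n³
1/2

Since n³ + n² and 2n³ have the same growth rate (O(n³)),
the ratio converges to a constant: 1/2.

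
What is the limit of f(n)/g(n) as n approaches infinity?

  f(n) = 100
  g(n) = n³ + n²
0

Since 100 (O(1)) grows slower than n³ + n² (O(n³)),
the ratio f(n)/g(n) → 0 as n → ∞.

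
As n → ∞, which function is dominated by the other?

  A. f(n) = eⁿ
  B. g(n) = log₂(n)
B

f(n) = eⁿ is O(eⁿ), while g(n) = log₂(n) is O(log n).
Since O(log n) grows slower than O(eⁿ), g(n) is dominated.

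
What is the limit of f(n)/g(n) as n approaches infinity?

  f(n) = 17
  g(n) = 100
17/100

Since 17 and 100 have the same growth rate (O(1)),
the ratio converges to a constant: 17/100.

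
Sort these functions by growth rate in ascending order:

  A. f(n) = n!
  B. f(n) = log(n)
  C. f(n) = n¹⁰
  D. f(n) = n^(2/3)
B < D < C < A

Comparing growth rates:
B = log(n) is O(log n)
D = n^(2/3) is O(n^(2/3))
C = n¹⁰ is O(n¹⁰)
A = n! is O(n!)

Therefore, the order from slowest to fastest is: B < D < C < A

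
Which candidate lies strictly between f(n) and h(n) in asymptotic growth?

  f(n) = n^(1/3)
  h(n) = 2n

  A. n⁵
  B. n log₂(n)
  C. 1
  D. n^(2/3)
D

We need g(n) with n^(1/3) = o(g(n)) and g(n) = o(2n), i.e. O(n^(1/3)) ≺ g ≺ O(n).
Check each option:
  A. n⁵ — O(n⁵) does not grow strictly slower than h(n)
  B. n log₂(n) — O(n log n) does not grow strictly slower than h(n)
  C. 1 — O(1) does not grow strictly faster than f(n)
  D. n^(2/3) — O(n^(2/3)) is strictly between O(n^(1/3)) and O(n) ✓

Only option D (n^(2/3)) lies strictly between.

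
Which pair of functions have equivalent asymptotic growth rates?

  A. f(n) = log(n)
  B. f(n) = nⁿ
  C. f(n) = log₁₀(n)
A and C

Examining each function:
  A. log(n) is O(log n)
  B. nⁿ is O(nⁿ)
  C. log₁₀(n) is O(log n)

Functions A and C both have the same complexity class.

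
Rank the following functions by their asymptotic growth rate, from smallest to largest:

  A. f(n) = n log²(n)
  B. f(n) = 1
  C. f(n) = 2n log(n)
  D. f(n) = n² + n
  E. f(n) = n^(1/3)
B < E < C < A < D

Comparing growth rates:
B = 1 is O(1)
E = n^(1/3) is O(n^(1/3))
C = 2n log(n) is O(n log n)
A = n log²(n) is O(n log² n)
D = n² + n is O(n²)

Therefore, the order from slowest to fastest is: B < E < C < A < D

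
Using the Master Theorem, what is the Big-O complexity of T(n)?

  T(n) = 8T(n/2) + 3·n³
Θ(n³ log n)

Master Theorem: a = 8, b = 2, f(n) = 3·n³.
Compute the critical exponent d = log₂(8) = 3.
Compare f(n) = Θ(n³) against n^d:
  k = 3 = d, so f(n) = Θ(n^d) — Case 2.
  Work is balanced across levels: T(n) = Θ(n^d log n) = Θ(n³ log n).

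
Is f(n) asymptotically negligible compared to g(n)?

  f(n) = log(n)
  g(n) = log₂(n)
False

f(n) = log(n) is O(log n), and g(n) = log₂(n) is O(log n).
Since they have the same growth rate, f(n) = o(g(n)) is false.
(f = o(g) requires f to grow strictly slower, not equal.)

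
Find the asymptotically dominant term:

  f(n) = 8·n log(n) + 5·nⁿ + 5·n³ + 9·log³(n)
5·nⁿ

Looking at each term:
  - 8·n log(n) is O(n log n)
  - 5·nⁿ is O(nⁿ)
  - 5·n³ is O(n³)
  - 9·log³(n) is O(log³ n)

The term 5·nⁿ (O(nⁿ)) grows fastest and dominates all others.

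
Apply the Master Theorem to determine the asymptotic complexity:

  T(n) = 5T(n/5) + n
Θ(n log n)

Master Theorem: a = 5, b = 5, f(n) = n.
Compute the critical exponent d = log₅(5) = 1.
Compare f(n) = Θ(n) against n^d:
  k = 1 = d, so f(n) = Θ(n^d) — Case 2.
  Work is balanced across levels: T(n) = Θ(n^d log n) = Θ(n log n).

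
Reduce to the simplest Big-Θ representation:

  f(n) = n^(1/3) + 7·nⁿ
Θ(nⁿ)

Order the terms by growth rate: n^(1/3) ≺ 7·nⁿ.
The fastest-growing term 7·nⁿ dominates as n → ∞; dropping its constant factor gives Θ(nⁿ).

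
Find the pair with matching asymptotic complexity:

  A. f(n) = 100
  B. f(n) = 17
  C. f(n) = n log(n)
A and B

Examining each function:
  A. 100 is O(1)
  B. 17 is O(1)
  C. n log(n) is O(n log n)

Functions A and B both have the same complexity class.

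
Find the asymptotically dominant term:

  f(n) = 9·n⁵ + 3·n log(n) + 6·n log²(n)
9·n⁵

Looking at each term:
  - 9·n⁵ is O(n⁵)
  - 3·n log(n) is O(n log n)
  - 6·n log²(n) is O(n log² n)

The term 9·n⁵ (O(n⁵)) grows fastest and dominates all others.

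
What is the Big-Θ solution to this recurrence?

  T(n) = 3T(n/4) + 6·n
Θ(n)

Master Theorem: a = 3, b = 4, f(n) = 6·n.
Compute the critical exponent d = log₄(3) = 0.792.
Compare f(n) = Θ(n) against n^d:
  k = 1 > d = 0.792, so f(n) = Ω(n^(d+ε)) — Case 3.
  Regularity: a·(n/b)^1/n^1 = a/b^1 = 3/4 < 1 ✓.
  The top-level work dominates: T(n) = Θ(f(n)) = Θ(n).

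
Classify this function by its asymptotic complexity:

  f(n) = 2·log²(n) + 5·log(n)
O(log² n)

The dominant term in 2·log²(n) + 5·log(n) is 2·log²(n), which is Θ(log² n).
Lower-order terms (5·log(n)) are asymptotically negligible.
Constants are absorbed, so the tightest bound is O(log² n).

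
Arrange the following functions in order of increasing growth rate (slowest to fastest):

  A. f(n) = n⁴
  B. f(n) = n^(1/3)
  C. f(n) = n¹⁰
B < A < C

Comparing growth rates:
B = n^(1/3) is O(n^(1/3))
A = n⁴ is O(n⁴)
C = n¹⁰ is O(n¹⁰)

Therefore, the order from slowest to fastest is: B < A < C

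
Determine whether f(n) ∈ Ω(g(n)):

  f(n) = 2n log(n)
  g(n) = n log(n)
True

f(n) = 2n log(n) and g(n) = n log(n) are both O(n log n).
Big-Ω permits equal growth rates (f ≥ c·g for some c > 0), so f(n) = Ω(g(n)) is true.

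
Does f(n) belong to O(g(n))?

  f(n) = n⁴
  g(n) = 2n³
False

f(n) = n⁴ is O(n⁴), and g(n) = 2n³ is O(n³).
Since O(n⁴) grows faster than O(n³), f(n) = O(g(n)) is false.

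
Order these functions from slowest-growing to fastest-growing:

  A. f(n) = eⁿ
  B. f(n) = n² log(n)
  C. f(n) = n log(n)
C < B < A

Comparing growth rates:
C = n log(n) is O(n log n)
B = n² log(n) is O(n² log n)
A = eⁿ is O(eⁿ)

Therefore, the order from slowest to fastest is: C < B < A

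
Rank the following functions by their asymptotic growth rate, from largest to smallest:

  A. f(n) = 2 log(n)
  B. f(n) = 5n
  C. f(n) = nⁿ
C > B > A

Comparing growth rates:
C = nⁿ is O(nⁿ)
B = 5n is O(n)
A = 2 log(n) is O(log n)

Therefore, the order from fastest to slowest is: C > B > A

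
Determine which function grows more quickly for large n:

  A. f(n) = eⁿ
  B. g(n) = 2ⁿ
A

f(n) = eⁿ is O(eⁿ), while g(n) = 2ⁿ is O(2ⁿ).
Since O(eⁿ) grows faster than O(2ⁿ), f(n) dominates.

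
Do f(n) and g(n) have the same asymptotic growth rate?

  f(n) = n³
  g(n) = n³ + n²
True

f(n) = n³ and g(n) = n³ + n² are both O(n³).
Since they have the same asymptotic growth rate, f(n) = Θ(g(n)) is true.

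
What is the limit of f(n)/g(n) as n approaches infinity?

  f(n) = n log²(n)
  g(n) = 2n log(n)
∞

Since n log²(n) (O(n log² n)) grows faster than 2n log(n) (O(n log n)),
the ratio f(n)/g(n) → ∞ as n → ∞.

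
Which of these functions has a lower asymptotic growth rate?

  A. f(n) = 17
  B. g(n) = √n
A

f(n) = 17 is O(1), while g(n) = √n is O(√n).
Since O(1) grows slower than O(√n), f(n) is dominated.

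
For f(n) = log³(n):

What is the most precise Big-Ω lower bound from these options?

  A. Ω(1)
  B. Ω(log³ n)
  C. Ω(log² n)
B

f(n) = log³(n) is Ω(log³ n).
All listed options are valid Big-Ω bounds (lower bounds),
but Ω(log³ n) is the tightest (largest valid bound).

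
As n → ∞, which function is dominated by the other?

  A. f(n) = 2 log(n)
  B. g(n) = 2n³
A

f(n) = 2 log(n) is O(log n), while g(n) = 2n³ is O(n³).
Since O(log n) grows slower than O(n³), f(n) is dominated.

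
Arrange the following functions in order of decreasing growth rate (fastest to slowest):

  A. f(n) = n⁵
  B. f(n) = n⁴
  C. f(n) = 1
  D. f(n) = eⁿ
D > A > B > C

Comparing growth rates:
D = eⁿ is O(eⁿ)
A = n⁵ is O(n⁵)
B = n⁴ is O(n⁴)
C = 1 is O(1)

Therefore, the order from fastest to slowest is: D > A > B > C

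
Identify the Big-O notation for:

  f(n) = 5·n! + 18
O(n!)

The dominant term in 5·n! + 18 is 5·n!, which is Θ(n!).
Lower-order terms (18) are asymptotically negligible.
Constants are absorbed, so the tightest bound is O(n!).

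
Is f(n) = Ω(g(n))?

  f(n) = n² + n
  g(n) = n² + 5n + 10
True

f(n) = n² + n and g(n) = n² + 5n + 10 are both O(n²).
Big-Ω permits equal growth rates (f ≥ c·g for some c > 0), so f(n) = Ω(g(n)) is true.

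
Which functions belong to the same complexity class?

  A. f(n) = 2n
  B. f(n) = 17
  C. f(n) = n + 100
A and C

Examining each function:
  A. 2n is O(n)
  B. 17 is O(1)
  C. n + 100 is O(n)

Functions A and C both have the same complexity class.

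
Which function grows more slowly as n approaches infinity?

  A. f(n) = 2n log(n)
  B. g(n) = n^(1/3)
B

f(n) = 2n log(n) is O(n log n), while g(n) = n^(1/3) is O(n^(1/3)).
Since O(n^(1/3)) grows slower than O(n log n), g(n) is dominated.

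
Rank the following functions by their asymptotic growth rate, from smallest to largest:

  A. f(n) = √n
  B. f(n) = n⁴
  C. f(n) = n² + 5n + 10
A < C < B

Comparing growth rates:
A = √n is O(√n)
C = n² + 5n + 10 is O(n²)
B = n⁴ is O(n⁴)

Therefore, the order from slowest to fastest is: A < C < B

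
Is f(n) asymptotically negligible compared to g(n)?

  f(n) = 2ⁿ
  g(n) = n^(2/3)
False

f(n) = 2ⁿ is O(2ⁿ), and g(n) = n^(2/3) is O(n^(2/3)).
Since O(2ⁿ) grows faster than or equal to O(n^(2/3)), f(n) = o(g(n)) is false.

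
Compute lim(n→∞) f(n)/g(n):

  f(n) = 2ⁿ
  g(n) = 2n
∞

Since 2ⁿ (O(2ⁿ)) grows faster than 2n (O(n)),
the ratio f(n)/g(n) → ∞ as n → ∞.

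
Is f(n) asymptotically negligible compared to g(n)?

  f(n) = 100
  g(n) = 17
False

f(n) = 100 is O(1), and g(n) = 17 is O(1).
Since they have the same growth rate, f(n) = o(g(n)) is false.
(f = o(g) requires f to grow strictly slower, not equal.)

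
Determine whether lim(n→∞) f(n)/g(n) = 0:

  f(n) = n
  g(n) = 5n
False

f(n) = n is O(n), and g(n) = 5n is O(n).
Since they have the same growth rate, f(n) = o(g(n)) is false.
(f = o(g) requires f to grow strictly slower, not equal.)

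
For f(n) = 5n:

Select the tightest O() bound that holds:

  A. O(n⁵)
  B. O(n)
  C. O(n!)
B

f(n) = 5n is O(n).
All listed options are valid Big-O bounds (upper bounds),
but O(n) is the tightest (smallest valid bound).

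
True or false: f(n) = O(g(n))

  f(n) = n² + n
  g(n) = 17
False

f(n) = n² + n is O(n²), and g(n) = 17 is O(1).
Since O(n²) grows faster than O(1), f(n) = O(g(n)) is false.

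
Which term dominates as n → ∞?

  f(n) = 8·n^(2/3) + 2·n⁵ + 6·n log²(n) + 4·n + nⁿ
nⁿ

Looking at each term:
  - 8·n^(2/3) is O(n^(2/3))
  - 2·n⁵ is O(n⁵)
  - 6·n log²(n) is O(n log² n)
  - 4·n is O(n)
  - nⁿ is O(nⁿ)

The term nⁿ (O(nⁿ)) grows fastest and dominates all others.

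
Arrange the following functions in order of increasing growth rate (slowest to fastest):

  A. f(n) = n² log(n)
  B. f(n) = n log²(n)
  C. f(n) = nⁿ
B < A < C

Comparing growth rates:
B = n log²(n) is O(n log² n)
A = n² log(n) is O(n² log n)
C = nⁿ is O(nⁿ)

Therefore, the order from slowest to fastest is: B < A < C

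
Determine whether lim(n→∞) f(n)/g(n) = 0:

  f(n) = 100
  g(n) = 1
False

f(n) = 100 is O(1), and g(n) = 1 is O(1).
Since they have the same growth rate, f(n) = o(g(n)) is false.
(f = o(g) requires f to grow strictly slower, not equal.)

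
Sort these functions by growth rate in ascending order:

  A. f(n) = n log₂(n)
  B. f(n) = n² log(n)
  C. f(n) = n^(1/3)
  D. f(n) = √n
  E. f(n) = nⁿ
C < D < A < B < E

Comparing growth rates:
C = n^(1/3) is O(n^(1/3))
D = √n is O(√n)
A = n log₂(n) is O(n log n)
B = n² log(n) is O(n² log n)
E = nⁿ is O(nⁿ)

Therefore, the order from slowest to fastest is: C < D < A < B < E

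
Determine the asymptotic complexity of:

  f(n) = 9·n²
O(n²)

The dominant term in 9·n² is 9·n², which is Θ(n²).
Constants are absorbed, so the tightest bound is O(n²).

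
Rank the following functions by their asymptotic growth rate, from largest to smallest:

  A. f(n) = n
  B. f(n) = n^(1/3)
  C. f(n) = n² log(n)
C > A > B

Comparing growth rates:
C = n² log(n) is O(n² log n)
A = n is O(n)
B = n^(1/3) is O(n^(1/3))

Therefore, the order from fastest to slowest is: C > A > B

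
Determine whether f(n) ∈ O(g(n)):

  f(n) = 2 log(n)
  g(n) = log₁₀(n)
True

f(n) = 2 log(n) and g(n) = log₁₀(n) are both O(log n).
Big-O permits equal growth rates (f ≤ c·g for some c), so f(n) = O(g(n)) is true.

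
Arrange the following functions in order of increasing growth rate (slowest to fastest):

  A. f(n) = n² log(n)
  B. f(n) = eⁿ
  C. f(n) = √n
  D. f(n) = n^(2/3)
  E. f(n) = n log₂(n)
C < D < E < A < B

Comparing growth rates:
C = √n is O(√n)
D = n^(2/3) is O(n^(2/3))
E = n log₂(n) is O(n log n)
A = n² log(n) is O(n² log n)
B = eⁿ is O(eⁿ)

Therefore, the order from slowest to fastest is: C < D < E < A < B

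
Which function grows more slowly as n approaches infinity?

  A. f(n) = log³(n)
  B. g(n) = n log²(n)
A

f(n) = log³(n) is O(log³ n), while g(n) = n log²(n) is O(n log² n).
Since O(log³ n) grows slower than O(n log² n), f(n) is dominated.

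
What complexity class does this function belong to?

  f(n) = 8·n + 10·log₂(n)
O(n)

The dominant term in 8·n + 10·log₂(n) is 8·n, which is Θ(n).
Lower-order terms (10·log₂(n)) are asymptotically negligible.
Constants are absorbed, so the tightest bound is O(n).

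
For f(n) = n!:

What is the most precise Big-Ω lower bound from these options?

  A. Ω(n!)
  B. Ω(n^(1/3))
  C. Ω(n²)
A

f(n) = n! is Ω(n!).
All listed options are valid Big-Ω bounds (lower bounds),
but Ω(n!) is the tightest (largest valid bound).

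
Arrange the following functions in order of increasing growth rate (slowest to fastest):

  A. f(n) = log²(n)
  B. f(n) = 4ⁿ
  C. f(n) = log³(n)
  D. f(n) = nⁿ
A < C < B < D

Comparing growth rates:
A = log²(n) is O(log² n)
C = log³(n) is O(log³ n)
B = 4ⁿ is O(4ⁿ)
D = nⁿ is O(nⁿ)

Therefore, the order from slowest to fastest is: A < C < B < D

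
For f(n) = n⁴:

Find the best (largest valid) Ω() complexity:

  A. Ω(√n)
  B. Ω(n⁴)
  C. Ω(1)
B

f(n) = n⁴ is Ω(n⁴).
All listed options are valid Big-Ω bounds (lower bounds),
but Ω(n⁴) is the tightest (largest valid bound).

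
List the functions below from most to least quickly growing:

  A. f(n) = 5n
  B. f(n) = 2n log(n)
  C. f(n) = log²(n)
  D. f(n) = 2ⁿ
D > B > A > C

Comparing growth rates:
D = 2ⁿ is O(2ⁿ)
B = 2n log(n) is O(n log n)
A = 5n is O(n)
C = log²(n) is O(log² n)

Therefore, the order from fastest to slowest is: D > B > A > C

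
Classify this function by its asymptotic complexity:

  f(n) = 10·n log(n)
O(n log n)

The dominant term in 10·n log(n) is 10·n log(n), which is Θ(n log n).
Constants are absorbed, so the tightest bound is O(n log n).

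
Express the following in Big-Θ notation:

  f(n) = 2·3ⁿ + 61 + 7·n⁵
Θ(3ⁿ)

Order the terms by growth rate: 61 ≺ 7·n⁵ ≺ 2·3ⁿ.
The fastest-growing term 2·3ⁿ dominates as n → ∞; dropping its constant factor gives Θ(3ⁿ).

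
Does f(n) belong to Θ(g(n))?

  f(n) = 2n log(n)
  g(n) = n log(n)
True

f(n) = 2n log(n) and g(n) = n log(n) are both O(n log n).
Since they have the same asymptotic growth rate, f(n) = Θ(g(n)) is true.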